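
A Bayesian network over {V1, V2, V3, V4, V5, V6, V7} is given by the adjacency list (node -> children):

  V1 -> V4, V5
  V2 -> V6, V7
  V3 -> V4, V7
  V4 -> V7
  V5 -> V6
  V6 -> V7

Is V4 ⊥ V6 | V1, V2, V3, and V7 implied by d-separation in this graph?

We examine all 5 paths between V4 and V6:
Path 1: V4 ← V3 → V7 ← V2 → V6
  V3 is a fork here and V3 is conditioned on, so the path is blocked at V3.
Path 2: V4 ← V3 → V7 ← V6
  V3 is a fork here and V3 is conditioned on, so the path is blocked at V3.
Path 3: V4 → V7 ← V2 → V6
  V2 is a fork here and V2 is conditioned on, so the path is blocked at V2.
Path 4: V4 → V7 ← V6
  V7 is a collider and V7 is conditioned on, which opens it — no node blocks this path, so it is active.
Path 5: V4 ← V1 → V5 → V6
  V1 is a fork here and V1 is conditioned on, so the path is blocked at V1.
Since the path V4 → V7 ← V6 is active, V4 and V6 are not d-separated given {V1, V2, V3, V7}.

No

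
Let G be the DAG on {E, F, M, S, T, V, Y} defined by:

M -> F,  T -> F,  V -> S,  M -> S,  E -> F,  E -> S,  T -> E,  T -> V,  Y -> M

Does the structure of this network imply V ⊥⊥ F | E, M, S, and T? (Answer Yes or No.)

There are 6 undirected paths between V and F; checking each against the conditioning set {E, M, S, T}:
Path 1: V → S ← E → F
  E is a fork here and E is conditioned on, so the path is blocked at E.
Path 2: V → S ← E ← T → F
  E is a chain here and E is conditioned on, so the path is blocked at E.
Path 3: V → S ← M → F
  M is a fork here and M is conditioned on, so the path is blocked at M.
Path 4: V ← T → E → F
  T is a fork here and T is conditioned on, so the path is blocked at T.
Path 5: V ← T → E → S ← M → F
  T is a fork here and T is conditioned on, so the path is blocked at T.
Path 6: V ← T → F
  T is a fork here and T is conditioned on, so the path is blocked at T.
All paths are blocked; V ⊥ F | {E, M, S, T} holds.

Yes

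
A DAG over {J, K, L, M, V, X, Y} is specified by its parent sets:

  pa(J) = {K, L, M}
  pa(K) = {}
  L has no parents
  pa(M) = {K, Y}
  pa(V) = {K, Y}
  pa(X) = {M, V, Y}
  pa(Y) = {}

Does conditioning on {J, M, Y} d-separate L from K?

No — L and K are not d-separated given {J, M, Y}.

There are 6 undirected paths between L and K; checking each against the conditioning set {J, M, Y}:
  1. L → J ← K — J:collider[open] ⇒ active
  2. L → J ← M ← K — J:collider[open]; M:chain[blocks] ⇒ blocked
  3. L → J ← M → X ← V ← K — J:collider[open]; M:fork[blocks]; X:collider[blocks]; V:chain[open] ⇒ blocked
  4. L → J ← M → X ← Y → V ← K — J:collider[open]; M:fork[blocks]; X:collider[blocks]; Y:fork[blocks]; V:collider[blocks] ⇒ blocked
  5. L → J ← M ← Y → V ← K — J:collider[open]; M:chain[blocks]; Y:fork[blocks]; V:collider[blocks] ⇒ blocked
  6. L → J ← M ← Y → X ← V ← K — J:collider[open]; M:chain[blocks]; Y:fork[blocks]; X:collider[blocks]; V:chain[open] ⇒ blocked
At least one path is unblocked, so d-separation fails.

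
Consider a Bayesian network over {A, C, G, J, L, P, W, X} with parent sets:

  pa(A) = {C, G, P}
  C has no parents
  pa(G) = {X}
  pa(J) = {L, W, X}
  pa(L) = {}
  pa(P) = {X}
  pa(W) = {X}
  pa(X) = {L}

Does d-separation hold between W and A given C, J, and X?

Yes

Enumerating the 6 paths from W to A and testing each for blocking by {C, J, X}:
Path 1: W ← X → P → A
  X is a fork here and X is conditioned on, so the path is blocked at X.
Path 2: W ← X → G → A
  X is a fork here and X is conditioned on, so the path is blocked at X.
Path 3: W → J ← X → P → A
  X is a fork here and X is conditioned on, so the path is blocked at X.
Path 4: W → J ← X → G → A
  X is a fork here and X is conditioned on, so the path is blocked at X.
Path 5: W → J ← L → X → P → A
  X is a chain here and X is conditioned on, so the path is blocked at X.
Path 6: W → J ← L → X → G → A
  X is a chain here and X is conditioned on, so the path is blocked at X.
Every path is blocked, so W and A are d-separated given {C, J, X}.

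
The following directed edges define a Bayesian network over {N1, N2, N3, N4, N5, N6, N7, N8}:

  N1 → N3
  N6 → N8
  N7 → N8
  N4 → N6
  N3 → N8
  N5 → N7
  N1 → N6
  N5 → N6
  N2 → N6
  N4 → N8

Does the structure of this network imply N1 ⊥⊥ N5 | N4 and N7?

There are 6 undirected paths between N1 and N5; checking each against the conditioning set {N4, N7}:
  1. N1 → N6 ← N4 → N8 ← N7 ← N5 — N6:collider[blocks]; N4:fork[blocks]; N8:collider[blocks]; N7:chain[blocks] ⇒ blocked
  2. N1 → N6 ← N5 — N6:collider[blocks] ⇒ blocked
  3. N1 → N6 → N8 ← N7 ← N5 — N6:chain[open]; N8:collider[blocks]; N7:chain[blocks] ⇒ blocked
  4. N1 → N3 → N8 ← N6 ← N5 — N3:chain[open]; N8:collider[blocks]; N6:chain[open] ⇒ blocked
  5. N1 → N3 → N8 ← N4 → N6 ← N5 — N3:chain[open]; N8:collider[blocks]; N4:fork[blocks]; N6:collider[blocks] ⇒ blocked
  6. N1 → N3 → N8 ← N7 ← N5 — N3:chain[open]; N8:collider[blocks]; N7:chain[blocks] ⇒ blocked
Every path is blocked, so N1 and N5 are d-separated given {N4, N7}.

Yes — N1 and N5 are d-separated given {N4, N7}.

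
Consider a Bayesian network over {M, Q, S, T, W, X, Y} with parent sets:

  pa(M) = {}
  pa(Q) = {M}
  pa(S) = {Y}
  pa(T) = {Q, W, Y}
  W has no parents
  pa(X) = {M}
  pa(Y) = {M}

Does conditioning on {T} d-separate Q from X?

No

There are 2 undirected paths between Q and X; checking each against the conditioning set {T}:
  1. Q → T ← Y ← M → X — T:collider[open]; Y:chain[open]; M:fork[open] ⇒ active
  2. Q ← M → X — M:fork[open] ⇒ active
Because an active path exists, Q and X are not d-separated.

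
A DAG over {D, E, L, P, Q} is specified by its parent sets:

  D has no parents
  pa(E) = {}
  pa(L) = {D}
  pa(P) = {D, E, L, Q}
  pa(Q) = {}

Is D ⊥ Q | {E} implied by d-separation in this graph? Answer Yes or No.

2 paths connect D and Q; each must be blocked for d-separation to hold:
Path 1: D → P ← Q
  P is a collider here and neither P nor any of its descendants is conditioned on, so the collider stays closed — the path is blocked at P.
Path 2: D → L → P ← Q
  P is a collider here and neither P nor any of its descendants is conditioned on, so the collider stays closed — the path is blocked at P.
Every path is blocked, so D and Q are d-separated given {E}.

Yes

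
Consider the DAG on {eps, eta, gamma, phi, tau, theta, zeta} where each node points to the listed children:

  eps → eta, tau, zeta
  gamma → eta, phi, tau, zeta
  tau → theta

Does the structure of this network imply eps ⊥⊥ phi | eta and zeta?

No

There are 3 undirected paths between eps and phi; checking each against the conditioning set {eta, zeta}:
Path 1: eps → eta ← gamma → phi
  eta is a collider and eta is conditioned on, which opens it; gamma is a fork and gamma is not conditioned on — no node blocks this path, so it is active.
Path 2: eps → zeta ← gamma → phi
  zeta is a collider and zeta is conditioned on, which opens it; gamma is a fork and gamma is not conditioned on — no node blocks this path, so it is active.
Path 3: eps → tau ← gamma → phi
  tau is a collider here and neither tau nor any of its descendants is conditioned on, so the collider stays closed — the path is blocked at tau.
At least one path is unblocked, so d-separation fails.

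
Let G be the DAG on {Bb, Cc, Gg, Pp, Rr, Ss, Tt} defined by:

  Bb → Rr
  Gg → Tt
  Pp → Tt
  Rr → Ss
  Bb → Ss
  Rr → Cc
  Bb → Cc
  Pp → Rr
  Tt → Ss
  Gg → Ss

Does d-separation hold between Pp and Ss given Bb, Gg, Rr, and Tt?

Yes — Pp and Ss are d-separated given {Bb, Gg, Rr, Tt}.

There are 5 undirected paths between Pp and Ss; checking each against the conditioning set {Bb, Gg, Rr, Tt}:
Path 1: Pp → Rr ← Bb → Ss
  Bb is a fork here and Bb is conditioned on, so the path is blocked at Bb.
Path 2: Pp → Rr → Ss
  Rr is a chain here and Rr is conditioned on, so the path is blocked at Rr.
Path 3: Pp → Rr → Cc ← Bb → Ss
  Rr is a chain here and Rr is conditioned on, so the path is blocked at Rr.
Path 4: Pp → Tt ← Gg → Ss
  Gg is a fork here and Gg is conditioned on, so the path is blocked at Gg.
Path 5: Pp → Tt → Ss
  Tt is a chain here and Tt is conditioned on, so the path is blocked at Tt.
Since every path is blocked, d-separation holds.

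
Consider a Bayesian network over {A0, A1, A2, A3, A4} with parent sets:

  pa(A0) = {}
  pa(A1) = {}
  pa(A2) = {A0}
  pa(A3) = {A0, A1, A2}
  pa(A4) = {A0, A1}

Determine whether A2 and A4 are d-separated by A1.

No

Enumerating the 4 paths from A2 to A4 and testing each for blocking by {A1}:
  1. A2 → A3 ← A0 → A4 — A3:collider[blocks]; A0:fork[open] ⇒ blocked
  2. A2 → A3 ← A1 → A4 — A3:collider[blocks]; A1:fork[blocks] ⇒ blocked
  3. A2 ← A0 → A3 ← A1 → A4 — A0:fork[open]; A3:collider[blocks]; A1:fork[blocks] ⇒ blocked
  4. A2 ← A0 → A4 — A0:fork[open] ⇒ active
Because an active path exists, A2 and A4 are not d-separated.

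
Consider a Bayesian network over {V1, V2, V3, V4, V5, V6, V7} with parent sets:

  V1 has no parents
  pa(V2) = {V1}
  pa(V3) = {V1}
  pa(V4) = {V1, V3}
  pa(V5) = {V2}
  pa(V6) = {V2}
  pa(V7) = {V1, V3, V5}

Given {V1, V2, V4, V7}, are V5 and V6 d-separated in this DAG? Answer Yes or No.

Yes

4 paths connect V5 and V6; each must be blocked for d-separation to hold:
Path 1: V5 → V7 ← V1 → V2 → V6
  V1 is a fork here and V1 is conditioned on, so the path is blocked at V1.
Path 2: V5 → V7 ← V3 ← V1 → V2 → V6
  V1 is a fork here and V1 is conditioned on, so the path is blocked at V1.
Path 3: V5 → V7 ← V3 → V4 ← V1 → V2 → V6
  V1 is a fork here and V1 is conditioned on, so the path is blocked at V1.
Path 4: V5 ← V2 → V6
  V2 is a fork here and V2 is conditioned on, so the path is blocked at V2.
Every path is blocked, so V5 and V6 are d-separated given {V1, V2, V4, V7}.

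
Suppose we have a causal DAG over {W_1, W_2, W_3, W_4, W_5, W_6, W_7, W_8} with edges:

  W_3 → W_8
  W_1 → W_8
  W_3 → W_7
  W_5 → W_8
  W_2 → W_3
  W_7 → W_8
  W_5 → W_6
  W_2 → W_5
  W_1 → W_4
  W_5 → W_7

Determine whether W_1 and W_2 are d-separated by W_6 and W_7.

6 paths connect W_1 and W_2; each must be blocked for d-separation to hold:
Path 1: W_1 → W_8 ← W_7 ← W_5 ← W_2
  W_8 is a collider here and neither W_8 nor any of its descendants is conditioned on, so the collider stays closed — the path is blocked at W_8.
Path 2: W_1 → W_8 ← W_7 ← W_3 ← W_2
  W_8 is a collider here and neither W_8 nor any of its descendants is conditioned on, so the collider stays closed — the path is blocked at W_8.
Path 3: W_1 → W_8 ← W_5 ← W_2
  W_8 is a collider here and neither W_8 nor any of its descendants is conditioned on, so the collider stays closed — the path is blocked at W_8.
Path 4: W_1 → W_8 ← W_5 → W_7 ← W_3 ← W_2
  W_8 is a collider here and neither W_8 nor any of its descendants is conditioned on, so the collider stays closed — the path is blocked at W_8.
Path 5: W_1 → W_8 ← W_3 ← W_2
  W_8 is a collider here and neither W_8 nor any of its descendants is conditioned on, so the collider stays closed — the path is blocked at W_8.
Path 6: W_1 → W_8 ← W_3 → W_7 ← W_5 ← W_2
  W_8 is a collider here and neither W_8 nor any of its descendants is conditioned on, so the collider stays closed — the path is blocked at W_8.
Since every path is blocked, d-separation holds.

Yes — W_1 and W_2 are d-separated given {W_6, W_7}.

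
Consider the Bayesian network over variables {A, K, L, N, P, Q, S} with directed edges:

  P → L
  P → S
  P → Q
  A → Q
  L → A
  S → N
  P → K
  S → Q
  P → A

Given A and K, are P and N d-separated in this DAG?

Enumerating the 4 paths from P to N and testing each for blocking by {A, K}:
Path 1: P → Q ← S → N
  Q is a collider here and neither Q nor any of its descendants is conditioned on, so the collider stays closed — the path is blocked at Q.
Path 2: P → L → A → Q ← S → N
  A is a chain here and A is conditioned on, so the path is blocked at A.
Path 3: P → S → N
  S is a chain and S is not conditioned on — no node blocks this path, so it is active.
Path 4: P → A → Q ← S → N
  A is a chain here and A is conditioned on, so the path is blocked at A.
Since the path P → S → N is active, P and N are not d-separated given {A, K}.

No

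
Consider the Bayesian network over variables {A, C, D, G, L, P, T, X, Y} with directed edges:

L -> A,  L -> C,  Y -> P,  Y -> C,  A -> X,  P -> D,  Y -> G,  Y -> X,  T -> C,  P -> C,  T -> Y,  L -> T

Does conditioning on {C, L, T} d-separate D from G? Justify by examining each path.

We examine all 6 paths between D and G:
  1. D ← P ← Y → G — P:chain[open]; Y:fork[open] ⇒ active
  2. D ← P → C ← Y → G — P:fork[open]; C:collider[open]; Y:fork[open] ⇒ active
  3. D ← P → C ← T → Y → G — P:fork[open]; C:collider[open]; T:fork[blocks]; Y:chain[open] ⇒ blocked
  4. D ← P → C ← T ← L → A → X ← Y → G — P:fork[open]; C:collider[open]; T:chain[blocks]; L:fork[blocks]; A:chain[open]; X:collider[blocks]; Y:fork[open] ⇒ blocked
  5. D ← P → C ← L → T → Y → G — P:fork[open]; C:collider[open]; L:fork[blocks]; T:chain[blocks]; Y:chain[open] ⇒ blocked
  6. D ← P → C ← L → A → X ← Y → G — P:fork[open]; C:collider[open]; L:fork[blocks]; A:chain[open]; X:collider[blocks]; Y:fork[open] ⇒ blocked
Because an active path exists, D and G are not d-separated.

No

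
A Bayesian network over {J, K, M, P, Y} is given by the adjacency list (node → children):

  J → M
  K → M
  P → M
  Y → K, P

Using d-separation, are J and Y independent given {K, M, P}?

Enumerating the 2 paths from J to Y and testing each for blocking by {K, M, P}:
Path 1: J → M ← K ← Y
  K is a chain here and K is conditioned on, so the path is blocked at K.
Path 2: J → M ← P ← Y
  P is a chain here and P is conditioned on, so the path is blocked at P.
Every path is blocked, so J and Y are d-separated given {K, M, P}.

Yes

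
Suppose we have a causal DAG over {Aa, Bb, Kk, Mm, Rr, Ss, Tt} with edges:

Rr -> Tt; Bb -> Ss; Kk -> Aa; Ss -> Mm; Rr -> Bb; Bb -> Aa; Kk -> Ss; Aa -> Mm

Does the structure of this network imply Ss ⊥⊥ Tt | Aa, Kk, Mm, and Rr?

Yes — Ss and Tt are d-separated given {Aa, Kk, Mm, Rr}.

3 paths connect Ss and Tt; each must be blocked for d-separation to hold:
Path 1: Ss → Mm ← Aa ← Bb ← Rr → Tt
  Aa is a chain here and Aa is conditioned on, so the path is blocked at Aa.
Path 2: Ss ← Bb ← Rr → Tt
  Rr is a fork here and Rr is conditioned on, so the path is blocked at Rr.
Path 3: Ss ← Kk → Aa ← Bb ← Rr → Tt
  Kk is a fork here and Kk is conditioned on, so the path is blocked at Kk.
Every path is blocked, so Ss and Tt are d-separated given {Aa, Kk, Mm, Rr}.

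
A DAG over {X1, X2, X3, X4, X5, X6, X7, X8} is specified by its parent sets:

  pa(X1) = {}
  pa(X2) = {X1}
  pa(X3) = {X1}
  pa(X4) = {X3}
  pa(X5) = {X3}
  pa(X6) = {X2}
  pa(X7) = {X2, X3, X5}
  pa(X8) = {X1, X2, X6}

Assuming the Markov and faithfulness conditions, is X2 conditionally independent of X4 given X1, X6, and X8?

Yes — X2 and X4 are d-separated given {X1, X6, X8}.

5 paths connect X2 and X4; each must be blocked for d-separation to hold:
Path 1: X2 → X6 → X8 ← X1 → X3 → X4
  X6 is a chain here and X6 is conditioned on, so the path is blocked at X6.
Path 2: X2 → X8 ← X1 → X3 → X4
  X1 is a fork here and X1 is conditioned on, so the path is blocked at X1.
Path 3: X2 → X7 ← X3 → X4
  X7 is a collider here and neither X7 nor any of its descendants is conditioned on, so the collider stays closed — the path is blocked at X7.
Path 4: X2 → X7 ← X5 ← X3 → X4
  X7 is a collider here and neither X7 nor any of its descendants is conditioned on, so the collider stays closed — the path is blocked at X7.
Path 5: X2 ← X1 → X3 → X4
  X1 is a fork here and X1 is conditioned on, so the path is blocked at X1.
Since every path is blocked, d-separation holds.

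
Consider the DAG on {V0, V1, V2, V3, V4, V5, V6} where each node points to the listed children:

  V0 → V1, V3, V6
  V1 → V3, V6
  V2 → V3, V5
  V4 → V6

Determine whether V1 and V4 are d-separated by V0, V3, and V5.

Yes — V1 and V4 are d-separated given {V0, V3, V5}.

We examine all 3 paths between V1 and V4:
Path 1: V1 → V3 ← V0 → V6 ← V4
  V0 is a fork here and V0 is conditioned on, so the path is blocked at V0.
Path 2: V1 → V6 ← V4
  V6 is a collider here and neither V6 nor any of its descendants is conditioned on, so the collider stays closed — the path is blocked at V6.
Path 3: V1 ← V0 → V6 ← V4
  V0 is a fork here and V0 is conditioned on, so the path is blocked at V0.
Since every path is blocked, d-separation holds.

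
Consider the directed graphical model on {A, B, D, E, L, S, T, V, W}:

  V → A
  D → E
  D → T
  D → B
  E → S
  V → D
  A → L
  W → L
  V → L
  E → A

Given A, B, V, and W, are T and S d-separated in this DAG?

No

3 paths connect T and S; each must be blocked for d-separation to hold:
  1. T ← D → E → S — D:fork[open]; E:chain[open] ⇒ active
  2. T ← D ← V → L ← A ← E → S — D:chain[open]; V:fork[blocks]; L:collider[blocks]; A:chain[blocks]; E:fork[open] ⇒ blocked
  3. T ← D ← V → A ← E → S — D:chain[open]; V:fork[blocks]; A:collider[open]; E:fork[open] ⇒ blocked
At least one path is unblocked, so d-separation fails.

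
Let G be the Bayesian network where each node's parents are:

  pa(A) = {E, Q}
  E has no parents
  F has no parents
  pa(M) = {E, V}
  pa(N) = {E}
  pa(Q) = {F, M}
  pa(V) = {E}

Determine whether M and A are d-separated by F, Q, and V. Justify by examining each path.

No

There are 3 undirected paths between M and A; checking each against the conditioning set {F, Q, V}:
Path 1: M ← E → A
  E is a fork and E is not conditioned on — no node blocks this path, so it is active.
Path 2: M → Q → A
  Q is a chain here and Q is conditioned on, so the path is blocked at Q.
Path 3: M ← V ← E → A
  V is a chain here and V is conditioned on, so the path is blocked at V.
Because an active path exists, M and A are not d-separated.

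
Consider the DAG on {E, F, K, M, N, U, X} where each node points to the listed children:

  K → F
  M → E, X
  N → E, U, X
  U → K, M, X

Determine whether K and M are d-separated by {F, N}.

No — K and M are not d-separated given {F, N}.

We examine all 5 paths between K and M:
Path 1: K ← U ← N → E ← M
  N is a fork here and N is conditioned on, so the path is blocked at N.
Path 2: K ← U ← N → X ← M
  N is a fork here and N is conditioned on, so the path is blocked at N.
Path 3: K ← U → M
  U is a fork and U is not conditioned on — no node blocks this path, so it is active.
Path 4: K ← U → X ← N → E ← M
  X is a collider here and neither X nor any of its descendants is conditioned on, so the collider stays closed — the path is blocked at X.
Path 5: K ← U → X ← M
  X is a collider here and neither X nor any of its descendants is conditioned on, so the collider stays closed — the path is blocked at X.
At least one path is unblocked, so d-separation fails.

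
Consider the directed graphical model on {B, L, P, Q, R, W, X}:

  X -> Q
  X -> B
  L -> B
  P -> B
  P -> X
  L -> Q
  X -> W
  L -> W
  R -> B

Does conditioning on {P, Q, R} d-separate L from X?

No

4 paths connect L and X; each must be blocked for d-separation to hold:
Path 1: L → B ← P → X
  B is a collider here and neither B nor any of its descendants is conditioned on, so the collider stays closed — the path is blocked at B.
Path 2: L → B ← X
  B is a collider here and neither B nor any of its descendants is conditioned on, so the collider stays closed — the path is blocked at B.
Path 3: L → Q ← X
  Q is a collider and Q is conditioned on, which opens it — no node blocks this path, so it is active.
Path 4: L → W ← X
  W is a collider here and neither W nor any of its descendants is conditioned on, so the collider stays closed — the path is blocked at W.
Because an active path exists, L and X are not d-separated.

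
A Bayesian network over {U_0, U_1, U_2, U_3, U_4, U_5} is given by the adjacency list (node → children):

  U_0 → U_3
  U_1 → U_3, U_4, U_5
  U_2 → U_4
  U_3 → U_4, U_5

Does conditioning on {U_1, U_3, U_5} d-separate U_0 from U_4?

There are 3 undirected paths between U_0 and U_4; checking each against the conditioning set {U_1, U_3, U_5}:
Path 1: U_0 → U_3 → U_5 ← U_1 → U_4
  U_3 is a chain here and U_3 is conditioned on, so the path is blocked at U_3.
Path 2: U_0 → U_3 → U_4
  U_3 is a chain here and U_3 is conditioned on, so the path is blocked at U_3.
Path 3: U_0 → U_3 ← U_1 → U_4
  U_1 is a fork here and U_1 is conditioned on, so the path is blocked at U_1.
Every path is blocked, so U_0 and U_4 are d-separated given {U_1, U_3, U_5}.

Yes — U_0 and U_4 are d-separated given {U_1, U_3, U_5}.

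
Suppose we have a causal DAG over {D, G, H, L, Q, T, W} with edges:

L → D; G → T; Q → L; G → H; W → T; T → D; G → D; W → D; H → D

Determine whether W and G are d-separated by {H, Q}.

Yes

Enumerating the 6 paths from W to G and testing each for blocking by {H, Q}:
  1. W → T ← G — T:collider[blocks] ⇒ blocked
  2. W → T → D ← H ← G — T:chain[open]; D:collider[blocks]; H:chain[blocks] ⇒ blocked
  3. W → T → D ← G — T:chain[open]; D:collider[blocks] ⇒ blocked
  4. W → D ← T ← G — D:collider[blocks]; T:chain[open] ⇒ blocked
  5. W → D ← H ← G — D:collider[blocks]; H:chain[blocks] ⇒ blocked
  6. W → D ← G — D:collider[blocks] ⇒ blocked
Since every path is blocked, d-separation holds.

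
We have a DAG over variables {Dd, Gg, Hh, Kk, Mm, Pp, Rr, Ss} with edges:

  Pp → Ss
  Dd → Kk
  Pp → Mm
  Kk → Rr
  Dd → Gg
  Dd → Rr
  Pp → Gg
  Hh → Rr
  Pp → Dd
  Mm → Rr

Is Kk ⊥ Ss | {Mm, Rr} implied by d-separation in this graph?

There are 6 undirected paths between Kk and Ss; checking each against the conditioning set {Mm, Rr}:
Path 1: Kk ← Dd ← Pp → Ss
  Dd is a chain and Dd is not conditioned on; Pp is a fork and Pp is not conditioned on — no node blocks this path, so it is active.
Path 2: Kk ← Dd → Gg ← Pp → Ss
  Gg is a collider here and neither Gg nor any of its descendants is conditioned on, so the collider stays closed — the path is blocked at Gg.
Path 3: Kk ← Dd → Rr ← Mm ← Pp → Ss
  Mm is a chain here and Mm is conditioned on, so the path is blocked at Mm.
Path 4: Kk → Rr ← Mm ← Pp → Ss
  Mm is a chain here and Mm is conditioned on, so the path is blocked at Mm.
Path 5: Kk → Rr ← Dd ← Pp → Ss
  Rr is a collider and Rr is conditioned on, which opens it; Dd is a chain and Dd is not conditioned on; Pp is a fork and Pp is not conditioned on — no node blocks this path, so it is active.
Path 6: Kk → Rr ← Dd → Gg ← Pp → Ss
  Gg is a collider here and neither Gg nor any of its descendants is conditioned on, so the collider stays closed — the path is blocked at Gg.
Since the path Kk ← Dd ← Pp → Ss is active, Kk and Ss are not d-separated given {Mm, Rr}.

No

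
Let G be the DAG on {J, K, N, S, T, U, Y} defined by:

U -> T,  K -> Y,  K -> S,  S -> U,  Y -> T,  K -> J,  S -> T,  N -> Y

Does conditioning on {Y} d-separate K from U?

No

4 paths connect K and U; each must be blocked for d-separation to hold:
  1. K → S → U — S:chain[open] ⇒ active
  2. K → S → T ← U — S:chain[open]; T:collider[blocks] ⇒ blocked
  3. K → Y → T ← U — Y:chain[blocks]; T:collider[blocks] ⇒ blocked
  4. K → Y → T ← S → U — Y:chain[blocks]; T:collider[blocks]; S:fork[open] ⇒ blocked
Since the path K → S → U is active, K and U are not d-separated given {Y}.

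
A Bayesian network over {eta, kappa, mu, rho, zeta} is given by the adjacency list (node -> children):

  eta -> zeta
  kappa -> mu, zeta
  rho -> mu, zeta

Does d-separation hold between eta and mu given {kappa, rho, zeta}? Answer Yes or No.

Yes — eta and mu are d-separated given {kappa, rho, zeta}.

We examine all 2 paths between eta and mu:
  1. eta → zeta ← rho → mu — zeta:collider[open]; rho:fork[blocks] ⇒ blocked
  2. eta → zeta ← kappa → mu — zeta:collider[open]; kappa:fork[blocks] ⇒ blocked
All paths are blocked; eta ⊥ mu | {kappa, rho, zeta} holds.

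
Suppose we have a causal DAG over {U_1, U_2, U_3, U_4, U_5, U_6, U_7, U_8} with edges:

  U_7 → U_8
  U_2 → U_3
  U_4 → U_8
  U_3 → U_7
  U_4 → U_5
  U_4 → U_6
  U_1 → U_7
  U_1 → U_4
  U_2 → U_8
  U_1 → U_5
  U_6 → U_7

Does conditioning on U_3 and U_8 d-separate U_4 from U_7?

5 paths connect U_4 and U_7; each must be blocked for d-separation to hold:
  1. U_4 ← U_1 → U_7 — U_1:fork[open] ⇒ active
  2. U_4 → U_8 ← U_2 → U_3 → U_7 — U_8:collider[open]; U_2:fork[open]; U_3:chain[blocks] ⇒ blocked
  3. U_4 → U_8 ← U_7 — U_8:collider[open] ⇒ active
  4. U_4 → U_5 ← U_1 → U_7 — U_5:collider[blocks]; U_1:fork[open] ⇒ blocked
  5. U_4 → U_6 → U_7 — U_6:chain[open] ⇒ active
Since the path U_4 ← U_1 → U_7 is active, U_4 and U_7 are not d-separated given {U_3, U_8}.

No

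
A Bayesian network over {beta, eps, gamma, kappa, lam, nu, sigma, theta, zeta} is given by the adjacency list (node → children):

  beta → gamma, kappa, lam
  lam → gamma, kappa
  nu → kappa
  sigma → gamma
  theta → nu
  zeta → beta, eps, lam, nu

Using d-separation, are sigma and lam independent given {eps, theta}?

Enumerating the 6 paths from sigma to lam and testing each for blocking by {eps, theta}:
Path 1: sigma → gamma ← lam
  gamma is a collider here and neither gamma nor any of its descendants is conditioned on, so the collider stays closed — the path is blocked at gamma.
Path 2: sigma → gamma ← beta ← zeta → lam
  gamma is a collider here and neither gamma nor any of its descendants is conditioned on, so the collider stays closed — the path is blocked at gamma.
Path 3: sigma → gamma ← beta ← zeta → nu → kappa ← lam
  gamma is a collider here and neither gamma nor any of its descendants is conditioned on, so the collider stays closed — the path is blocked at gamma.
Path 4: sigma → gamma ← beta → lam
  gamma is a collider here and neither gamma nor any of its descendants is conditioned on, so the collider stays closed — the path is blocked at gamma.
Path 5: sigma → gamma ← beta → kappa ← lam
  gamma is a collider here and neither gamma nor any of its descendants is conditioned on, so the collider stays closed — the path is blocked at gamma.
Path 6: sigma → gamma ← beta → kappa ← nu ← zeta → lam
  gamma is a collider here and neither gamma nor any of its descendants is conditioned on, so the collider stays closed — the path is blocked at gamma.
Every path is blocked, so sigma and lam are d-separated given {eps, theta}.

Yes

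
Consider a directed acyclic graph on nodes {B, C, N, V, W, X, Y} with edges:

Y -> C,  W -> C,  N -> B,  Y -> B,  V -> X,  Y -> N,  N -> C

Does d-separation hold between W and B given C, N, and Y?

We examine all 4 paths between W and B:
Path 1: W → C ← Y → N → B
  Y is a fork here and Y is conditioned on, so the path is blocked at Y.
Path 2: W → C ← Y → B
  Y is a fork here and Y is conditioned on, so the path is blocked at Y.
Path 3: W → C ← N ← Y → B
  N is a chain here and N is conditioned on, so the path is blocked at N.
Path 4: W → C ← N → B
  N is a fork here and N is conditioned on, so the path is blocked at N.
All paths are blocked; W ⊥ B | {C, N, Y} holds.

Yes — W and B are d-separated given {C, N, Y}.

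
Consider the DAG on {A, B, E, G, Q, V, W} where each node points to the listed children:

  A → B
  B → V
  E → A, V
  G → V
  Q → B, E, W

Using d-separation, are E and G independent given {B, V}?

There are 3 undirected paths between E and G; checking each against the conditioning set {B, V}:
Path 1: E → A → B → V ← G
  B is a chain here and B is conditioned on, so the path is blocked at B.
Path 2: E → V ← G
  V is a collider and V is conditioned on, which opens it — no node blocks this path, so it is active.
Path 3: E ← Q → B → V ← G
  B is a chain here and B is conditioned on, so the path is blocked at B.
Since the path E → V ← G is active, E and G are not d-separated given {B, V}.

No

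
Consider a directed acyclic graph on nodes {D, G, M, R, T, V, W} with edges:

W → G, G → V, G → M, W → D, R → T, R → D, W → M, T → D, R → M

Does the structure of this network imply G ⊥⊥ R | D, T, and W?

6 paths connect G and R; each must be blocked for d-separation to hold:
Path 1: G → M ← R
  M is a collider here and neither M nor any of its descendants is conditioned on, so the collider stays closed — the path is blocked at M.
Path 2: G → M ← W → D ← R
  M is a collider here and neither M nor any of its descendants is conditioned on, so the collider stays closed — the path is blocked at M.
Path 3: G → M ← W → D ← T ← R
  M is a collider here and neither M nor any of its descendants is conditioned on, so the collider stays closed — the path is blocked at M.
Path 4: G ← W → M ← R
  W is a fork here and W is conditioned on, so the path is blocked at W.
Path 5: G ← W → D ← R
  W is a fork here and W is conditioned on, so the path is blocked at W.
Path 6: G ← W → D ← T ← R
  W is a fork here and W is conditioned on, so the path is blocked at W.
Since every path is blocked, d-separation holds.

Yes — G and R are d-separated given {D, T, W}.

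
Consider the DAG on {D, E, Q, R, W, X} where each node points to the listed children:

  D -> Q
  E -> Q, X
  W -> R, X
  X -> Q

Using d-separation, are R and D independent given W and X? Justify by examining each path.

Yes

There are 2 undirected paths between R and D; checking each against the conditioning set {W, X}:
  1. R ← W → X ← E → Q ← D — W:fork[blocks]; X:collider[open]; E:fork[open]; Q:collider[blocks] ⇒ blocked
  2. R ← W → X → Q ← D — W:fork[blocks]; X:chain[blocks]; Q:collider[blocks] ⇒ blocked
All paths are blocked; R ⊥ D | {W, X} holds.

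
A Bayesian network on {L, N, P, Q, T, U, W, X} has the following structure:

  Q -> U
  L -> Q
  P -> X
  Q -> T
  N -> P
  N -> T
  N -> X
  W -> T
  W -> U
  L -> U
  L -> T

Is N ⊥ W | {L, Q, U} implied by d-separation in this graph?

There are 5 undirected paths between N and W; checking each against the conditioning set {L, Q, U}:
Path 1: N → T ← L → Q → U ← W
  T is a collider here and neither T nor any of its descendants is conditioned on, so the collider stays closed — the path is blocked at T.
Path 2: N → T ← L → U ← W
  T is a collider here and neither T nor any of its descendants is conditioned on, so the collider stays closed — the path is blocked at T.
Path 3: N → T ← Q ← L → U ← W
  T is a collider here and neither T nor any of its descendants is conditioned on, so the collider stays closed — the path is blocked at T.
Path 4: N → T ← Q → U ← W
  T is a collider here and neither T nor any of its descendants is conditioned on, so the collider stays closed — the path is blocked at T.
Path 5: N → T ← W
  T is a collider here and neither T nor any of its descendants is conditioned on, so the collider stays closed — the path is blocked at T.
Every path is blocked, so N and W are d-separated given {L, Q, U}.

Yes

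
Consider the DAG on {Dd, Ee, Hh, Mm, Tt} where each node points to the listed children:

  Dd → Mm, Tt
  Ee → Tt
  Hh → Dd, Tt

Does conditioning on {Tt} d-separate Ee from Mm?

No

We examine all 2 paths between Ee and Mm:
Path 1: Ee → Tt ← Hh → Dd → Mm
  Tt is a collider and Tt is conditioned on, which opens it; Hh is a fork and Hh is not conditioned on; Dd is a chain and Dd is not conditioned on — no node blocks this path, so it is active.
Path 2: Ee → Tt ← Dd → Mm
  Tt is a collider and Tt is conditioned on, which opens it; Dd is a fork and Dd is not conditioned on — no node blocks this path, so it is active.
Because an active path exists, Ee and Mm are not d-separated.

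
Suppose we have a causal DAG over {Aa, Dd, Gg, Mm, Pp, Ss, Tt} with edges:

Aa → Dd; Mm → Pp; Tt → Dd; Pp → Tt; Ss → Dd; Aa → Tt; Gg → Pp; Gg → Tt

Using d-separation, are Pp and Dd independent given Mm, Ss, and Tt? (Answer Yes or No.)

There are 4 undirected paths between Pp and Dd; checking each against the conditioning set {Mm, Ss, Tt}:
  1. Pp → Tt ← Aa → Dd — Tt:collider[open]; Aa:fork[open] ⇒ active
  2. Pp → Tt → Dd — Tt:chain[blocks] ⇒ blocked
  3. Pp ← Gg → Tt ← Aa → Dd — Gg:fork[open]; Tt:collider[open]; Aa:fork[open] ⇒ active
  4. Pp ← Gg → Tt → Dd — Gg:fork[open]; Tt:chain[blocks] ⇒ blocked
At least one path is unblocked, so d-separation fails.

No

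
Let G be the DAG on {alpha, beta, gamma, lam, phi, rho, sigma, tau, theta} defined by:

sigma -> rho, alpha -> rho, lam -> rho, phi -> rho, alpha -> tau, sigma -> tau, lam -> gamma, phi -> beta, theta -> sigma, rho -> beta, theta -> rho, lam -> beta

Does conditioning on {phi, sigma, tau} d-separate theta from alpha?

There are 4 undirected paths between theta and alpha; checking each against the conditioning set {phi, sigma, tau}:
  1. theta → sigma → tau ← alpha — sigma:chain[blocks]; tau:collider[open] ⇒ blocked
  2. theta → sigma → rho ← alpha — sigma:chain[blocks]; rho:collider[blocks] ⇒ blocked
  3. theta → rho ← sigma → tau ← alpha — rho:collider[blocks]; sigma:fork[blocks]; tau:collider[open] ⇒ blocked
  4. theta → rho ← alpha — rho:collider[blocks] ⇒ blocked
Since every path is blocked, d-separation holds.

Yes — theta and alpha are d-separated given {phi, sigma, tau}.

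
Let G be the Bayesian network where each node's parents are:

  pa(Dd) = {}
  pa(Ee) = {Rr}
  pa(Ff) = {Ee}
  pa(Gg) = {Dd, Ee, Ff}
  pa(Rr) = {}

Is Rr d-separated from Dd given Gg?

No

Enumerating the 2 paths from Rr to Dd and testing each for blocking by {Gg}:
Path 1: Rr → Ee → Gg ← Dd
  Ee is a chain and Ee is not conditioned on; Gg is a collider and Gg is conditioned on, which opens it — no node blocks this path, so it is active.
Path 2: Rr → Ee → Ff → Gg ← Dd
  Ee is a chain and Ee is not conditioned on; Ff is a chain and Ff is not conditioned on; Gg is a collider and Gg is conditioned on, which opens it — no node blocks this path, so it is active.
Because an active path exists, Rr and Dd are not d-separated.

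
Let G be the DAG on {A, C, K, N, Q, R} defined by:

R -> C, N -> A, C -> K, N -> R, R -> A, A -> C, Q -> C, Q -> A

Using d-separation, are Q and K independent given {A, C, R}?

There are 4 undirected paths between Q and K; checking each against the conditioning set {A, C, R}:
  1. Q → A ← R → C → K — A:collider[open]; R:fork[blocks]; C:chain[blocks] ⇒ blocked
  2. Q → A ← N → R → C → K — A:collider[open]; N:fork[open]; R:chain[blocks]; C:chain[blocks] ⇒ blocked
  3. Q → A → C → K — A:chain[blocks]; C:chain[blocks] ⇒ blocked
  4. Q → C → K — C:chain[blocks] ⇒ blocked
Since every path is blocked, d-separation holds.

Yes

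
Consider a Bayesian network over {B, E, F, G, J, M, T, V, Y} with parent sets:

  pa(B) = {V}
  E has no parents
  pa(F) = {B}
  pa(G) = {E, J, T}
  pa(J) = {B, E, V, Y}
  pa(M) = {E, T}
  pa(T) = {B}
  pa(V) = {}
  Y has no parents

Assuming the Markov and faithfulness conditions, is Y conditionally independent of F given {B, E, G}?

Yes

There are 6 undirected paths between Y and F; checking each against the conditioning set {B, E, G}:
Path 1: Y → J ← B → F
  B is a fork here and B is conditioned on, so the path is blocked at B.
Path 2: Y → J ← E → M ← T ← B → F
  E is a fork here and E is conditioned on, so the path is blocked at E.
Path 3: Y → J ← E → G ← T ← B → F
  E is a fork here and E is conditioned on, so the path is blocked at E.
Path 4: Y → J ← V → B → F
  B is a chain here and B is conditioned on, so the path is blocked at B.
Path 5: Y → J → G ← E → M ← T ← B → F
  E is a fork here and E is conditioned on, so the path is blocked at E.
Path 6: Y → J → G ← T ← B → F
  B is a fork here and B is conditioned on, so the path is blocked at B.
Since every path is blocked, d-separation holds.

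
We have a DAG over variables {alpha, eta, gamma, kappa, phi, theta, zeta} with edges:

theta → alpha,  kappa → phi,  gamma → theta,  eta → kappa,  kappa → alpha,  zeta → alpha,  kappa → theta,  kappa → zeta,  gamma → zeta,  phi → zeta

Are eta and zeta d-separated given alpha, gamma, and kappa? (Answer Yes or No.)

6 paths connect eta and zeta; each must be blocked for d-separation to hold:
Path 1: eta → kappa → alpha ← zeta
  kappa is a chain here and kappa is conditioned on, so the path is blocked at kappa.
Path 2: eta → kappa → alpha ← theta ← gamma → zeta
  kappa is a chain here and kappa is conditioned on, so the path is blocked at kappa.
Path 3: eta → kappa → phi → zeta
  kappa is a chain here and kappa is conditioned on, so the path is blocked at kappa.
Path 4: eta → kappa → zeta
  kappa is a chain here and kappa is conditioned on, so the path is blocked at kappa.
Path 5: eta → kappa → theta → alpha ← zeta
  kappa is a chain here and kappa is conditioned on, so the path is blocked at kappa.
Path 6: eta → kappa → theta ← gamma → zeta
  kappa is a chain here and kappa is conditioned on, so the path is blocked at kappa.
All paths are blocked; eta ⊥ zeta | {alpha, gamma, kappa} holds.

Yes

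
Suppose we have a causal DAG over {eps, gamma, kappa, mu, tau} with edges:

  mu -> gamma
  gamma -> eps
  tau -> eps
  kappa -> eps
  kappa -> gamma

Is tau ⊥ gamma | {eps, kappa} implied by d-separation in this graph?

There are 2 undirected paths between tau and gamma; checking each against the conditioning set {eps, kappa}:
Path 1: tau → eps ← gamma
  eps is a collider and eps is conditioned on, which opens it — no node blocks this path, so it is active.
Path 2: tau → eps ← kappa → gamma
  kappa is a fork here and kappa is conditioned on, so the path is blocked at kappa.
Because an active path exists, tau and gamma are not d-separated.

No — tau and gamma are not d-separated given {eps, kappa}.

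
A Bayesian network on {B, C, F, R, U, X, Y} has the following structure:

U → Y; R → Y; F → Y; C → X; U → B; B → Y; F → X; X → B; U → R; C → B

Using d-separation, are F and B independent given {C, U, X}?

Yes

5 paths connect F and B; each must be blocked for d-separation to hold:
Path 1: F → Y ← U → B
  Y is a collider here and neither Y nor any of its descendants is conditioned on, so the collider stays closed — the path is blocked at Y.
Path 2: F → Y ← B
  Y is a collider here and neither Y nor any of its descendants is conditioned on, so the collider stays closed — the path is blocked at Y.
Path 3: F → Y ← R ← U → B
  Y is a collider here and neither Y nor any of its descendants is conditioned on, so the collider stays closed — the path is blocked at Y.
Path 4: F → X → B
  X is a chain here and X is conditioned on, so the path is blocked at X.
Path 5: F → X ← C → B
  C is a fork here and C is conditioned on, so the path is blocked at C.
Since every path is blocked, d-separation holds.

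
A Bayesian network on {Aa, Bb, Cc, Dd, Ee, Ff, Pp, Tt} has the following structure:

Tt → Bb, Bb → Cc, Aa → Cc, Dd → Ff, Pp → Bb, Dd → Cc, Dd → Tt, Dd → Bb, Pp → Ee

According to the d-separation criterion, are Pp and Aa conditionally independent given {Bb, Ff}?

Yes

3 paths connect Pp and Aa; each must be blocked for d-separation to hold:
Path 1: Pp → Bb → Cc ← Aa
  Bb is a chain here and Bb is conditioned on, so the path is blocked at Bb.
Path 2: Pp → Bb ← Tt ← Dd → Cc ← Aa
  Cc is a collider here and neither Cc nor any of its descendants is conditioned on, so the collider stays closed — the path is blocked at Cc.
Path 3: Pp → Bb ← Dd → Cc ← Aa
  Cc is a collider here and neither Cc nor any of its descendants is conditioned on, so the collider stays closed — the path is blocked at Cc.
Every path is blocked, so Pp and Aa are d-separated given {Bb, Ff}.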